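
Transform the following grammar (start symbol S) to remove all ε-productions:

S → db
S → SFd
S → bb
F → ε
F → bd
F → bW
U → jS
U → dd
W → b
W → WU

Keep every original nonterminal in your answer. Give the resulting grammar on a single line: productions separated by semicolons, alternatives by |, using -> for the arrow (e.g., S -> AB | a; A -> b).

Nullable set: {F}.
S -> SFd: F nullable, giving SFd | Sd.
Drop F -> ε.
Unchanged (no nullable symbols): S -> bb; S -> db; F -> bW; F -> bd; U -> dd; U -> jS; W -> WU; W -> b.

S -> Sd | bb | db | SFd; F -> bW | bd; U -> dd | jS; W -> b | WU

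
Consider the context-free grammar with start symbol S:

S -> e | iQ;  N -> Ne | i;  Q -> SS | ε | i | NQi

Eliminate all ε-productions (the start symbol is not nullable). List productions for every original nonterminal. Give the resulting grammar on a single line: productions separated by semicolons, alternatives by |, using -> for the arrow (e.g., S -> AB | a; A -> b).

Nullable set: {Q}.
S -> iQ: Q nullable, giving i | iQ.
Drop Q -> ε.
Q -> NQi: Q nullable, giving NQi | Ni.
Unchanged (no nullable symbols): S -> e; N -> Ne; N -> i; Q -> SS; Q -> i.

S -> e | i | iQ; N -> i | Ne; Q -> i | Ni | SS | NQi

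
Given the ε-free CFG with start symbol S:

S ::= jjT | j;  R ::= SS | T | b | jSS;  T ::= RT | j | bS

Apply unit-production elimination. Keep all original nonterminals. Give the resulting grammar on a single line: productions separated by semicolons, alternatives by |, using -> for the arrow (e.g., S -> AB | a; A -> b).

S -> j | jjT; R -> b | j | RT | SS | bS | jSS; T -> j | RT | bS

Unit productions: R->T.
Unit pairs (A ⇒* B via units): (R,T).
S: inherits non-unit rules of {S} → j | jjT.
R: inherits non-unit rules of {R, T} → RT | SS | b | bS | j | jSS.
T: inherits non-unit rules of {T} → RT | bS | j.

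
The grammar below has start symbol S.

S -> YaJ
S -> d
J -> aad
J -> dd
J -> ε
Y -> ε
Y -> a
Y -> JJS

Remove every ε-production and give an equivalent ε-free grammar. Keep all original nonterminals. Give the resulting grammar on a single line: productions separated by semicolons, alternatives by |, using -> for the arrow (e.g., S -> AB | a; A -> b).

Nullable set: {J, Y}.
S -> YaJ: Y, J nullable, giving Ya | YaJ | a | aJ.
Drop J -> ε.
Drop Y -> ε.
Y -> JJS: J, J nullable, giving JJS | JS | S.
Unchanged (no nullable symbols): S -> d; J -> aad; J -> dd; Y -> a.

S -> a | d | Ya | aJ | YaJ; J -> dd | aad; Y -> S | a | JS | JJS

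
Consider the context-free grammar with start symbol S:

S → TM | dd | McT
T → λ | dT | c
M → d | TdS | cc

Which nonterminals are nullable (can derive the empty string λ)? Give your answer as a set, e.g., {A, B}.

{T}

Directly nullable (have an ε-rule): {T}.
Not nullable: M, S — each has a terminal in every rule's right-hand side or depends on a non-nullable symbol.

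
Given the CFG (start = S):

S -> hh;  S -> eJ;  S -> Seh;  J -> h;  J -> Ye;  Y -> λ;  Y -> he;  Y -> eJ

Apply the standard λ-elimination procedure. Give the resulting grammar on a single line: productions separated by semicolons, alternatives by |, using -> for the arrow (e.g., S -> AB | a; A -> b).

Nullable set: {Y}.
J -> Ye: Y nullable, giving Ye | e.
Drop Y -> λ.
Unchanged (no nullable symbols): S -> Seh; S -> eJ; S -> hh; J -> h; Y -> eJ; Y -> he.

S -> eJ | hh | Seh; J -> e | h | Ye; Y -> eJ | he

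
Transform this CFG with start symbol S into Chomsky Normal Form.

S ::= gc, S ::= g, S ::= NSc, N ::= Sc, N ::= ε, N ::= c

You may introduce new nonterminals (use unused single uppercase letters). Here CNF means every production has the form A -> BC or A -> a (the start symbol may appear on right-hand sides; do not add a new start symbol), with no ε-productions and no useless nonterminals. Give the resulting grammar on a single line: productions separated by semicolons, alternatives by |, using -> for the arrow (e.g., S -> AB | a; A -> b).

S -> g | BA | NC | SA; A -> c; B -> g; C -> SA; N -> c | SA

Nullable: {N}; after ε-elimination: S -> g | Sc | gc | NSc; N -> c | Sc.
No unit productions to eliminate.
TERM: introduce A -> c, B -> g and substitute in every rule of length ≥2.
BIN: S -> NSA becomes S -> NC, C -> SA.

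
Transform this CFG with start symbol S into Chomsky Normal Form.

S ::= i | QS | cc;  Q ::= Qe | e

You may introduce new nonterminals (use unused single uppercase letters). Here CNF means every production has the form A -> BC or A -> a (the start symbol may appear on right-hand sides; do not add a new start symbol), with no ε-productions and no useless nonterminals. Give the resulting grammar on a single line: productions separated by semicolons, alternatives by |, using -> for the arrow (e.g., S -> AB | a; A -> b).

No ε-productions.
No unit productions to eliminate.
TERM: introduce B -> c, A -> e and substitute in every rule of length ≥2.

S -> i | BB | QS; A -> e; B -> c; Q -> e | QA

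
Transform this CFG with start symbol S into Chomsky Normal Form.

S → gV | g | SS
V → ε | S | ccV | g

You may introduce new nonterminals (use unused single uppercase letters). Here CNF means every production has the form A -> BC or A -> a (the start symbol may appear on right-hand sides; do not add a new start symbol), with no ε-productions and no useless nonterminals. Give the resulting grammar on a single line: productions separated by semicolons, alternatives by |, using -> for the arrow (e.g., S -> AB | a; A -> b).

S -> g | AV | SS; A -> g; B -> c; C -> BV; V -> g | AV | BB | BC | SS

Nullable: {V}; after ε-elimination: S -> g | SS | gV; V -> S | g | cc | ccV.
After unit-elimination: S -> g | SS | gV; V -> g | SS | cc | gV | ccV.
TERM: introduce B -> c, A -> g and substitute in every rule of length ≥2.
BIN: V -> BBV becomes V -> BC, C -> BV.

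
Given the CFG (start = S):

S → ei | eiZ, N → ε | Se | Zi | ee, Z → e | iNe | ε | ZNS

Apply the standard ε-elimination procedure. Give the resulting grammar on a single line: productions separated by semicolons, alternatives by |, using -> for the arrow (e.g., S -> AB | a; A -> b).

S -> ei | eiZ; N -> i | Se | Zi | ee; Z -> S | e | NS | ZS | ie | ZNS | iNe

Nullable set: {N, Z}.
S -> eiZ: Z nullable, giving ei | eiZ.
Drop N -> ε.
N -> Zi: Z nullable, giving Zi | i.
Drop Z -> ε.
Z -> ZNS: Z, N nullable, giving NS | S | ZNS | ZS.
Z -> iNe: N nullable, giving iNe | ie.
Unchanged (no nullable symbols): S -> ei; N -> Se; N -> ee; Z -> e.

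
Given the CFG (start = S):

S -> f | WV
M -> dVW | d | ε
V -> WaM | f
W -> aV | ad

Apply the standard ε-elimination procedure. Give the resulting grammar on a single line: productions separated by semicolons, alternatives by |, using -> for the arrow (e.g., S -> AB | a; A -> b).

Nullable set: {M}.
Drop M -> ε.
V -> WaM: M nullable, giving Wa | WaM.
Unchanged (no nullable symbols): S -> WV; S -> f; M -> d; M -> dVW; V -> f; W -> aV; W -> ad.

S -> f | WV; M -> d | dVW; V -> f | Wa | WaM; W -> aV | ad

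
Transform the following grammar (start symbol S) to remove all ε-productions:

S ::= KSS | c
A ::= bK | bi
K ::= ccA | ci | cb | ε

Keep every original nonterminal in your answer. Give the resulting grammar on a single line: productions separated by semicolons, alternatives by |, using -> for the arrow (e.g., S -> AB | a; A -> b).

S -> c | SS | KSS; A -> b | bK | bi; K -> cb | ci | ccA

Nullable set: {K}.
S -> KSS: K nullable, giving KSS | SS.
A -> bK: K nullable, giving b | bK.
Drop K -> ε.
Unchanged (no nullable symbols): S -> c; A -> bi; K -> cb; K -> ccA; K -> ci.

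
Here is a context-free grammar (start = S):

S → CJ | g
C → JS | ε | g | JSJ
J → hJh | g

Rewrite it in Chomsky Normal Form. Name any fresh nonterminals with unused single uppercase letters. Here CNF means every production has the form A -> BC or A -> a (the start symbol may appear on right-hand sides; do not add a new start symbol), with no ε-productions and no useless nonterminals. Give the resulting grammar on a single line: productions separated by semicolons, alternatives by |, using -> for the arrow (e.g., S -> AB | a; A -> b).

Nullable: {C}; after ε-elimination: S -> J | g | CJ; C -> g | JS | JSJ; J -> g | hJh.
After unit-elimination: S -> g | CJ | hJh; C -> g | JS | JSJ; J -> g | hJh.
TERM: introduce A -> h and substitute in every rule of length ≥2.
BIN: C -> JSJ becomes C -> JB, B -> SJ; J -> AJA becomes J -> AD, D -> JA; S -> AJA becomes S -> AE, E -> JA.

S -> g | AE | CJ; A -> h; B -> SJ; C -> g | JB | JS; D -> JA; E -> JA; J -> g | AD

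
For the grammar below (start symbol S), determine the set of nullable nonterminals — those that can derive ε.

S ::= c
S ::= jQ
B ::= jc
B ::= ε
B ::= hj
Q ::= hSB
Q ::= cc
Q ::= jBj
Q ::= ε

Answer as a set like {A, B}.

Directly nullable (have an ε-rule): {B, Q}.
Not nullable: S — each has a terminal in every rule's right-hand side or depends on a non-nullable symbol.

{B, Q}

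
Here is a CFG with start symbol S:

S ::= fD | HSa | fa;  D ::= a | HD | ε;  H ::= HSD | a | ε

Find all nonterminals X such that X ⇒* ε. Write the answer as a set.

{D, H}

Directly nullable (have an ε-rule): {D, H}.
Not nullable: S — each has a terminal in every rule's right-hand side or depends on a non-nullable symbol.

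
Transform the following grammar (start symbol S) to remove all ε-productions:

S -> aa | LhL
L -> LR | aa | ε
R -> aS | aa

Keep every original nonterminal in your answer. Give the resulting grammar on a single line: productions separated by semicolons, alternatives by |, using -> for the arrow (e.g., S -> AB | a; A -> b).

S -> h | Lh | aa | hL | LhL; L -> R | LR | aa; R -> aS | aa

Nullable set: {L}.
S -> LhL: L, L nullable, giving Lh | LhL | h | hL.
Drop L -> ε.
L -> LR: L nullable, giving LR | R.
Unchanged (no nullable symbols): S -> aa; L -> aa; R -> aS; R -> aa.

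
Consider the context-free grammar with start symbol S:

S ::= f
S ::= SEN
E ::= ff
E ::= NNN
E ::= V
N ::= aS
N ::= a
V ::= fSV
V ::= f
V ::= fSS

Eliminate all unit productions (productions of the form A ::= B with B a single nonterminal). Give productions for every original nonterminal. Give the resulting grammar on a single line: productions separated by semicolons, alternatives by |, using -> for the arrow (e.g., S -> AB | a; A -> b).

Unit productions: E->V.
Unit pairs (A ⇒* B via units): (E,V).
S: inherits non-unit rules of {S} → SEN | f.
E: inherits non-unit rules of {E, V} → NNN | f | fSS | fSV | ff.
N: inherits non-unit rules of {N} → a | aS.
V: inherits non-unit rules of {V} → f | fSS | fSV.

S -> f | SEN; E -> f | ff | NNN | fSS | fSV; N -> a | aS; V -> f | fSS | fSV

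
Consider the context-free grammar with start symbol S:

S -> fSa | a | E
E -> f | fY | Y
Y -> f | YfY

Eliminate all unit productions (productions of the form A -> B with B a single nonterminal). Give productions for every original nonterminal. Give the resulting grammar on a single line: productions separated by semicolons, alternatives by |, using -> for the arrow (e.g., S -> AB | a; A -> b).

S -> a | f | fY | YfY | fSa; E -> f | fY | YfY; Y -> f | YfY

Unit productions: E->Y, S->E.
Unit pairs (A ⇒* B via units): (E,Y), (S,E), (S,Y).
S: inherits non-unit rules of {E, S, Y} → YfY | a | f | fSa | fY.
E: inherits non-unit rules of {E, Y} → YfY | f | fY.
Y: inherits non-unit rules of {Y} → YfY | f.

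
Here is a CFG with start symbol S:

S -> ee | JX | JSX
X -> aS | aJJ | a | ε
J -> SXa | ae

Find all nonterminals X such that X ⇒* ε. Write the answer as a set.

Directly nullable (have an ε-rule): {X}.
Not nullable: J, S — each has a terminal in every rule's right-hand side or depends on a non-nullable symbol.

{X}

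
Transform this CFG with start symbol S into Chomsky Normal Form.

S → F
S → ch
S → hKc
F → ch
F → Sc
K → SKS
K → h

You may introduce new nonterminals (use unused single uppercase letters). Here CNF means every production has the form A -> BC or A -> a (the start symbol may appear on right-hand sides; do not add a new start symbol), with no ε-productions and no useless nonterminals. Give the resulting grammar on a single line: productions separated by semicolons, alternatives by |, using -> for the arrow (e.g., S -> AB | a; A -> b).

S -> AB | BD | SA; A -> c; B -> h; C -> KS; D -> KA; K -> h | SC

No ε-productions.
After unit-elimination: S -> Sc | ch | hKc; F -> Sc | ch; K -> h | SKS.
TERM: introduce A -> c, B -> h and substitute in every rule of length ≥2.
BIN: K -> SKS becomes K -> SC, C -> KS; S -> BKA becomes S -> BD, D -> KA.
Drop unreachable/unproductive: F.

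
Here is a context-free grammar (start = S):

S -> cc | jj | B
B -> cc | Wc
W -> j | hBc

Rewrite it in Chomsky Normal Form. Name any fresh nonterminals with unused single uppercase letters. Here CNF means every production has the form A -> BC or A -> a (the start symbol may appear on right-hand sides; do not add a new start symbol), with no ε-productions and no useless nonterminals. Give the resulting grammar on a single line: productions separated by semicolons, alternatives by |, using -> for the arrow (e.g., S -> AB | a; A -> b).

No ε-productions.
After unit-elimination: S -> Wc | cc | jj; B -> Wc | cc; W -> j | hBc.
TERM: introduce A -> c, D -> h, C -> j and substitute in every rule of length ≥2.
BIN: W -> DBA becomes W -> DE, E -> BA.

S -> AA | CC | WA; A -> c; B -> AA | WA; C -> j; D -> h; E -> BA; W -> j | DE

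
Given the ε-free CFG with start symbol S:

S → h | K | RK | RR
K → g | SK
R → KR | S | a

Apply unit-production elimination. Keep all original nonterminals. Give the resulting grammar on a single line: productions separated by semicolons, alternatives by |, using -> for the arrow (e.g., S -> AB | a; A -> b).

S -> g | h | RK | RR | SK; K -> g | SK; R -> a | g | h | KR | RK | RR | SK

Unit productions: R->S, S->K.
Unit pairs (A ⇒* B via units): (R,K), (R,S), (S,K).
S: inherits non-unit rules of {K, S} → RK | RR | SK | g | h.
K: inherits non-unit rules of {K} → SK | g.
R: inherits non-unit rules of {K, R, S} → KR | RK | RR | SK | a | g | h.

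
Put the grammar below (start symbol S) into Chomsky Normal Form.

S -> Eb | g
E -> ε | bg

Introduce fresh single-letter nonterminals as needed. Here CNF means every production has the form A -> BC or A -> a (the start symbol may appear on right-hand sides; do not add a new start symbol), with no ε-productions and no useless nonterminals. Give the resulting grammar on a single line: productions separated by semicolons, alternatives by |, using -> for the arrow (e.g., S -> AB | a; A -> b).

Nullable: {E}; after ε-elimination: S -> b | g | Eb; E -> bg.
No unit productions to eliminate.
TERM: introduce A -> b, B -> g and substitute in every rule of length ≥2.

S -> b | g | EA; A -> b; B -> g; E -> AB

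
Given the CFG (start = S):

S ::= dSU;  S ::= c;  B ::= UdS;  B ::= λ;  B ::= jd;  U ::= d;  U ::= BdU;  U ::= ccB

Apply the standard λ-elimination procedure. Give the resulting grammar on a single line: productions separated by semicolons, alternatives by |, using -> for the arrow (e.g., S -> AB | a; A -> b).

S -> c | dSU; B -> jd | UdS; U -> d | cc | dU | BdU | ccB

Nullable set: {B}.
Drop B -> λ.
U -> BdU: B nullable, giving BdU | dU.
U -> ccB: B nullable, giving cc | ccB.
Unchanged (no nullable symbols): S -> c; S -> dSU; B -> UdS; B -> jd; U -> d.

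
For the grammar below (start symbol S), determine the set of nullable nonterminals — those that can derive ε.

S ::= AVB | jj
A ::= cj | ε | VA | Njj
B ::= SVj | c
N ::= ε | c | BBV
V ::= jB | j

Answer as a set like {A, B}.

{A, N}

Directly nullable (have an ε-rule): {A, N}.
Not nullable: B, S, V — each has a terminal in every rule's right-hand side or depends on a non-nullable symbol.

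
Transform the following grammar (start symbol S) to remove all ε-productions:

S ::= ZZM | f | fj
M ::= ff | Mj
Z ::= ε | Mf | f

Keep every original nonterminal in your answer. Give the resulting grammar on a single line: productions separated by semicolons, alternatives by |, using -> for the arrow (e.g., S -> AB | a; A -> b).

Nullable set: {Z}.
S -> ZZM: Z, Z nullable, giving M | ZM | ZZM.
Drop Z -> ε.
Unchanged (no nullable symbols): S -> f; S -> fj; M -> Mj; M -> ff; Z -> Mf; Z -> f.

S -> M | f | ZM | fj | ZZM; M -> Mj | ff; Z -> f | Mf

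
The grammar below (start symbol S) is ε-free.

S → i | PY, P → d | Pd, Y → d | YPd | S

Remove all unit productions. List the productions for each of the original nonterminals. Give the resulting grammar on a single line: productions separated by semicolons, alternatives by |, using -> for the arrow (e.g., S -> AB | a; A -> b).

Unit productions: Y->S.
Unit pairs (A ⇒* B via units): (Y,S).
S: inherits non-unit rules of {S} → PY | i.
P: inherits non-unit rules of {P} → Pd | d.
Y: inherits non-unit rules of {S, Y} → PY | YPd | d | i.

S -> i | PY; P -> d | Pd; Y -> d | i | PY | YPd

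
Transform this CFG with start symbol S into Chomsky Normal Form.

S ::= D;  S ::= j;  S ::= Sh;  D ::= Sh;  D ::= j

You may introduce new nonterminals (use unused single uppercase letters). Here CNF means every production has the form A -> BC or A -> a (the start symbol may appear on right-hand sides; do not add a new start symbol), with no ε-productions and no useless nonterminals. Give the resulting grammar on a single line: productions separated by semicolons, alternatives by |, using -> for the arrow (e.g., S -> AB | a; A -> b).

No ε-productions.
After unit-elimination: S -> j | Sh; D -> j | Sh.
TERM: introduce A -> h and substitute in every rule of length ≥2.
Drop unreachable/unproductive: D.

S -> j | SA; A -> h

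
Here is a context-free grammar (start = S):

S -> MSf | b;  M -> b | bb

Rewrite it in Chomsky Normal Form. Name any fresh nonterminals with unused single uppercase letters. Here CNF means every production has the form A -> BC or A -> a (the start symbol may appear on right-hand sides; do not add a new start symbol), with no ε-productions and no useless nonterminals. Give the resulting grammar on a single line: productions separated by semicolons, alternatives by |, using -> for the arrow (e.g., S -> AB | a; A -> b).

No ε-productions.
No unit productions to eliminate.
TERM: introduce A -> b, B -> f and substitute in every rule of length ≥2.
BIN: S -> MSB becomes S -> MC, C -> SB.

S -> b | MC; A -> b; B -> f; C -> SB; M -> b | AA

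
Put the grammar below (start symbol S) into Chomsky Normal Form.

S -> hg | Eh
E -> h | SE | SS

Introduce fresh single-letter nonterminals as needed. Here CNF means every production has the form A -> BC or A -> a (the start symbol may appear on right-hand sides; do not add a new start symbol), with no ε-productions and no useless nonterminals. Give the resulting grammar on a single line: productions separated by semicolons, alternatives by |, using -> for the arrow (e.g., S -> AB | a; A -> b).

S -> AB | EA; A -> h; B -> g; E -> h | SE | SS

No ε-productions.
No unit productions to eliminate.
TERM: introduce B -> g, A -> h and substitute in every rule of length ≥2.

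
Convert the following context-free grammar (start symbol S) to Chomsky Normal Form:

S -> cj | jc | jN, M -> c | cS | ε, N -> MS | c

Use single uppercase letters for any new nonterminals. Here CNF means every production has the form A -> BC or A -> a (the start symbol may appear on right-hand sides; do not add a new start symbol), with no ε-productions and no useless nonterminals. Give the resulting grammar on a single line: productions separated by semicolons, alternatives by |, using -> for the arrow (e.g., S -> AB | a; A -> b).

Nullable: {M}; after ε-elimination: S -> cj | jN | jc; M -> c | cS; N -> S | c | MS.
After unit-elimination: S -> cj | jN | jc; M -> c | cS; N -> c | MS | cj | jN | jc.
TERM: introduce A -> c, B -> j and substitute in every rule of length ≥2.

S -> AB | BA | BN; A -> c; B -> j; M -> c | AS; N -> c | AB | BA | BN | MS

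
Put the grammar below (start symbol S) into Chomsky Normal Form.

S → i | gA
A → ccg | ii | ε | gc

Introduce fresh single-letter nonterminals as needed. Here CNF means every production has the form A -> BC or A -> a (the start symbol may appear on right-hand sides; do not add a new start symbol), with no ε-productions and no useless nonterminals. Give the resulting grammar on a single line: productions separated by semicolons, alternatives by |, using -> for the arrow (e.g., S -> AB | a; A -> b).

Nullable: {A}; after ε-elimination: S -> g | i | gA; A -> gc | ii | ccg.
No unit productions to eliminate.
TERM: introduce B -> c, C -> g, D -> i and substitute in every rule of length ≥2.
BIN: A -> BBC becomes A -> BE, E -> BC.

S -> g | i | CA; A -> BE | CB | DD; B -> c; C -> g; D -> i; E -> BC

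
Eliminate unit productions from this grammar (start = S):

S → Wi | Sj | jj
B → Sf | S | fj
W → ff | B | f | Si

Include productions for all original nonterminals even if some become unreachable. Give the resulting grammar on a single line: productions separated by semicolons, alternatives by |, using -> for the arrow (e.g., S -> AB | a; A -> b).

S -> Sj | Wi | jj; B -> Sf | Sj | Wi | fj | jj; W -> f | Sf | Si | Sj | Wi | ff | fj | jj

Unit productions: B->S, W->B.
Unit pairs (A ⇒* B via units): (B,S), (W,B), (W,S).
S: inherits non-unit rules of {S} → Sj | Wi | jj.
B: inherits non-unit rules of {B, S} → Sf | Sj | Wi | fj | jj.
W: inherits non-unit rules of {B, S, W} → Sf | Si | Sj | Wi | f | ff | fj | jj.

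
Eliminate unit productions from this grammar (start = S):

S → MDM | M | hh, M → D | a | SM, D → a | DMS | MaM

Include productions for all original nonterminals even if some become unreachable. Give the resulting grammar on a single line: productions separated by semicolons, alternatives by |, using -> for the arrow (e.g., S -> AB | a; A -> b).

S -> a | SM | hh | DMS | MDM | MaM; D -> a | DMS | MaM; M -> a | SM | DMS | MaM

Unit productions: M->D, S->M.
Unit pairs (A ⇒* B via units): (M,D), (S,D), (S,M).
S: inherits non-unit rules of {D, M, S} → DMS | MDM | MaM | SM | a | hh.
D: inherits non-unit rules of {D} → DMS | MaM | a.
M: inherits non-unit rules of {D, M} → DMS | MaM | SM | a.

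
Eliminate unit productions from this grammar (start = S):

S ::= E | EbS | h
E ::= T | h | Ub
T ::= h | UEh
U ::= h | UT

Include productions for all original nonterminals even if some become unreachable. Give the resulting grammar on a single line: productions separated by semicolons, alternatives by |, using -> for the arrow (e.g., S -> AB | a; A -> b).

S -> h | Ub | EbS | UEh; E -> h | Ub | UEh; T -> h | UEh; U -> h | UT

Unit productions: E->T, S->E.
Unit pairs (A ⇒* B via units): (E,T), (S,E), (S,T).
S: inherits non-unit rules of {E, S, T} → EbS | UEh | Ub | h.
E: inherits non-unit rules of {E, T} → UEh | Ub | h.
T: inherits non-unit rules of {T} → UEh | h.
U: inherits non-unit rules of {U} → UT | h.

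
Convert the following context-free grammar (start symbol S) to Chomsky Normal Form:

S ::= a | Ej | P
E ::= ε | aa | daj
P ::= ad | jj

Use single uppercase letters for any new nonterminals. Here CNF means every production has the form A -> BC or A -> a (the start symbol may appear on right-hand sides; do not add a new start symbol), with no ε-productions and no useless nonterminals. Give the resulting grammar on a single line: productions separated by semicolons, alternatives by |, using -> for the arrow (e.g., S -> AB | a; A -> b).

S -> a | j | AB | CC | EC; A -> a; B -> d; C -> j; D -> AC; E -> AA | BD

Nullable: {E}; after ε-elimination: S -> P | a | j | Ej; E -> aa | daj; P -> ad | jj.
After unit-elimination: S -> a | j | Ej | ad | jj; E -> aa | daj; P -> ad | jj.
TERM: introduce A -> a, B -> d, C -> j and substitute in every rule of length ≥2.
BIN: E -> BAC becomes E -> BD, D -> AC.
Drop unreachable/unproductive: P.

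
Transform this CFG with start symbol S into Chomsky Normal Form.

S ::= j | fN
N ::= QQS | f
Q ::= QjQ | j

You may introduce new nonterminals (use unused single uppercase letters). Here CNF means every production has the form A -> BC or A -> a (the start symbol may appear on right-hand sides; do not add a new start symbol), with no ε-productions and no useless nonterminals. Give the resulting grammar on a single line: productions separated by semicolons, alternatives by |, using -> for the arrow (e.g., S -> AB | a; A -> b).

S -> j | BN; A -> j; B -> f; C -> QS; D -> AQ; N -> f | QC; Q -> j | QD

No ε-productions.
No unit productions to eliminate.
TERM: introduce B -> f, A -> j and substitute in every rule of length ≥2.
BIN: N -> QQS becomes N -> QC, C -> QS; Q -> QAQ becomes Q -> QD, D -> AQ.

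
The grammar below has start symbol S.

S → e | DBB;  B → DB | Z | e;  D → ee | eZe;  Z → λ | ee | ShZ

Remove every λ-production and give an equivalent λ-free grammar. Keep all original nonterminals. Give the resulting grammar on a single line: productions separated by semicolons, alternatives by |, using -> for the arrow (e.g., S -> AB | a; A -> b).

Nullable set: {B, Z}.
S -> DBB: B, B nullable, giving D | DB | DBB.
B -> DB: B nullable, giving D | DB.
B -> Z: Z nullable, giving Z.
D -> eZe: Z nullable, giving eZe | ee.
Drop Z -> λ.
Z -> ShZ: Z nullable, giving Sh | ShZ.
Unchanged (no nullable symbols): S -> e; B -> e; D -> ee; Z -> ee.

S -> D | e | DB | DBB; B -> D | Z | e | DB; D -> ee | eZe; Z -> Sh | ee | ShZ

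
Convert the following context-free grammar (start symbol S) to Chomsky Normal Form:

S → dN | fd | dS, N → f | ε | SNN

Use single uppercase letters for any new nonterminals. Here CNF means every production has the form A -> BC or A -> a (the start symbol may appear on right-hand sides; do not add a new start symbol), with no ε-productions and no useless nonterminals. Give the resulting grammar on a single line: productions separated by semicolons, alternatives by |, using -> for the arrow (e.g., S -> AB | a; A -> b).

Nullable: {N}; after ε-elimination: S -> d | dN | dS | fd; N -> S | f | SN | SNN.
After unit-elimination: S -> d | dN | dS | fd; N -> d | f | SN | dN | dS | fd | SNN.
TERM: introduce A -> d, B -> f and substitute in every rule of length ≥2.
BIN: N -> SNN becomes N -> SC, C -> NN.

S -> d | AN | AS | BA; A -> d; B -> f; C -> NN; N -> d | f | AN | AS | BA | SC | SN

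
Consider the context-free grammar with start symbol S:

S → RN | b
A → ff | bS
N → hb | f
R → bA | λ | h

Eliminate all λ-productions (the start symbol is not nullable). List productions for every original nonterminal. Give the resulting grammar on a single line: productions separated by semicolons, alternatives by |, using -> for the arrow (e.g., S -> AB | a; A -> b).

S -> N | b | RN; A -> bS | ff; N -> f | hb; R -> h | bA

Nullable set: {R}.
S -> RN: R nullable, giving N | RN.
Drop R -> λ.
Unchanged (no nullable symbols): S -> b; A -> bS; A -> ff; N -> f; N -> hb; R -> bA; R -> h.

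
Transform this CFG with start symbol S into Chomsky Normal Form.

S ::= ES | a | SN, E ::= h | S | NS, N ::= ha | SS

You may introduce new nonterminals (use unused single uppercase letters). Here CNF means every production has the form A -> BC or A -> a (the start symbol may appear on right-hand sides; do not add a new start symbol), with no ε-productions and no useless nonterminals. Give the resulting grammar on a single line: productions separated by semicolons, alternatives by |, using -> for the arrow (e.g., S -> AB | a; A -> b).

No ε-productions.
After unit-elimination: S -> a | ES | SN; E -> a | h | ES | NS | SN; N -> SS | ha.
TERM: introduce B -> a, A -> h and substitute in every rule of length ≥2.

S -> a | ES | SN; A -> h; B -> a; E -> a | h | ES | NS | SN; N -> AB | SS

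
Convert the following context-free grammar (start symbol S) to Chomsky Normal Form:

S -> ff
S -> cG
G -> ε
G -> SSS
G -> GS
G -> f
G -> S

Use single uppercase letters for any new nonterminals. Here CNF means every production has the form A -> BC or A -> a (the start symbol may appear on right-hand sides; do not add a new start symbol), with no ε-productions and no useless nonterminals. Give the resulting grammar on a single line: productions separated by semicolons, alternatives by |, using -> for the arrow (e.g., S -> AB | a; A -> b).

S -> c | AG | BB; A -> c; B -> f; C -> SS; G -> c | f | AG | BB | GS | SC

Nullable: {G}; after ε-elimination: S -> c | cG | ff; G -> S | f | GS | SSS.
After unit-elimination: S -> c | cG | ff; G -> c | f | GS | cG | ff | SSS.
TERM: introduce A -> c, B -> f and substitute in every rule of length ≥2.
BIN: G -> SSS becomes G -> SC, C -> SS.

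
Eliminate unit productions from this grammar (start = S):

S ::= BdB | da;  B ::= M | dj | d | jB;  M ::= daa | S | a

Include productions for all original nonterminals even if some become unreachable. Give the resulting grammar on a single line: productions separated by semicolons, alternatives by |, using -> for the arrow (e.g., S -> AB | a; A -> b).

S -> da | BdB; B -> a | d | da | dj | jB | BdB | daa; M -> a | da | BdB | daa

Unit productions: B->M, M->S.
Unit pairs (A ⇒* B via units): (B,M), (B,S), (M,S).
S: inherits non-unit rules of {S} → BdB | da.
B: inherits non-unit rules of {B, M, S} → BdB | a | d | da | daa | dj | jB.
M: inherits non-unit rules of {M, S} → BdB | a | da | daa.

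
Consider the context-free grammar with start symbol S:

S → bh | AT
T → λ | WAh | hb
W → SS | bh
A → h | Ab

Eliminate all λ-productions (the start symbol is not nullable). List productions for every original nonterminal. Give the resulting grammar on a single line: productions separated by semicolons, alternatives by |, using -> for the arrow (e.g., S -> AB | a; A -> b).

S -> A | AT | bh; A -> h | Ab; T -> hb | WAh; W -> SS | bh

Nullable set: {T}.
S -> AT: T nullable, giving A | AT.
Drop T -> λ.
Unchanged (no nullable symbols): S -> bh; A -> Ab; A -> h; T -> WAh; T -> hb; W -> SS; W -> bh.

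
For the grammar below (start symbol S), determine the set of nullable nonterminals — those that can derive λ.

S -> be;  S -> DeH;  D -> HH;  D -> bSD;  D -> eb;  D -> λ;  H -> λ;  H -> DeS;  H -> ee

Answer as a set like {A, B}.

Directly nullable (have an ε-rule): {D, H}.
Not nullable: S — each has a terminal in every rule's right-hand side or depends on a non-nullable symbol.

{D, H}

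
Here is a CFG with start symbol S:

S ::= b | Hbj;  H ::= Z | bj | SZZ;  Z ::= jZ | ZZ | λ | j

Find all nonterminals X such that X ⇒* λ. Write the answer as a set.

Directly nullable (have an ε-rule): {Z}.
H is nullable via H -> Z (every symbol on the right is already known nullable).
Not nullable: S — each has a terminal in every rule's right-hand side or depends on a non-nullable symbol.

{H, Z}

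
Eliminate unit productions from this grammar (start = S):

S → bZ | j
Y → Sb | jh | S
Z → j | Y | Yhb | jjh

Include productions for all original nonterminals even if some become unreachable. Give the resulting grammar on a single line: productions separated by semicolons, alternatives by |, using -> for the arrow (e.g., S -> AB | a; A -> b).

S -> j | bZ; Y -> j | Sb | bZ | jh; Z -> j | Sb | bZ | jh | Yhb | jjh

Unit productions: Y->S, Z->Y.
Unit pairs (A ⇒* B via units): (Y,S), (Z,S), (Z,Y).
S: inherits non-unit rules of {S} → bZ | j.
Y: inherits non-unit rules of {S, Y} → Sb | bZ | j | jh.
Z: inherits non-unit rules of {S, Y, Z} → Sb | Yhb | bZ | j | jh | jjh.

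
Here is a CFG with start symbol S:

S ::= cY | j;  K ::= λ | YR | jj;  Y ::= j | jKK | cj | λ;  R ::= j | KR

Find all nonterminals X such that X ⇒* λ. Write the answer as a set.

Directly nullable (have an ε-rule): {K, Y}.
Not nullable: R, S — each has a terminal in every rule's right-hand side or depends on a non-nullable symbol.

{K, Y}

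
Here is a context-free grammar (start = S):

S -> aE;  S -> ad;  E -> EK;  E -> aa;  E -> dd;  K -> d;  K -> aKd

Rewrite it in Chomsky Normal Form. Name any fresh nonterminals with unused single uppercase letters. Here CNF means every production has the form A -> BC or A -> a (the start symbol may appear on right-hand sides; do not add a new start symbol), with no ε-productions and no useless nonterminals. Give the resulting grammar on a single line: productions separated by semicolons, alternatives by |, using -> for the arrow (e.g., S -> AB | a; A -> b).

No ε-productions.
No unit productions to eliminate.
TERM: introduce A -> a, B -> d and substitute in every rule of length ≥2.
BIN: K -> AKB becomes K -> AC, C -> KB.

S -> AB | AE; A -> a; B -> d; C -> KB; E -> AA | BB | EK; K -> d | AC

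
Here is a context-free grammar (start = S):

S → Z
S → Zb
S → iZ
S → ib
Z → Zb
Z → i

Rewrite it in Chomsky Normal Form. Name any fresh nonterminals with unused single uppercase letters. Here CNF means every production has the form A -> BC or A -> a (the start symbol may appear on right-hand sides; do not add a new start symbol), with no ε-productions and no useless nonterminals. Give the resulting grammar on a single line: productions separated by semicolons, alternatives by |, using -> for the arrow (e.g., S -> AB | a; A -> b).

S -> i | BA | BZ | ZA; A -> b; B -> i; Z -> i | ZA

No ε-productions.
After unit-elimination: S -> i | Zb | iZ | ib; Z -> i | Zb.
TERM: introduce A -> b, B -> i and substitute in every rule of length ≥2.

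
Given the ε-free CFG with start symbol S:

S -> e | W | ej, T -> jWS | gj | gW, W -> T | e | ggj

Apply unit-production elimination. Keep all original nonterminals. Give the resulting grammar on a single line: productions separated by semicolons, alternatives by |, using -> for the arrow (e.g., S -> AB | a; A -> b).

S -> e | ej | gW | gj | ggj | jWS; T -> gW | gj | jWS; W -> e | gW | gj | ggj | jWS

Unit productions: S->W, W->T.
Unit pairs (A ⇒* B via units): (S,T), (S,W), (W,T).
S: inherits non-unit rules of {S, T, W} → e | ej | gW | ggj | gj | jWS.
T: inherits non-unit rules of {T} → gW | gj | jWS.
W: inherits non-unit rules of {T, W} → e | gW | ggj | gj | jWS.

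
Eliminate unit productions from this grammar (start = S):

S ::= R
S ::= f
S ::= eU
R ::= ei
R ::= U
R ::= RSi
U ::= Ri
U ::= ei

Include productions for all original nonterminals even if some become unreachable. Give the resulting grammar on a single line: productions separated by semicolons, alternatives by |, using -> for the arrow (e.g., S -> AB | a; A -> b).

Unit productions: R->U, S->R.
Unit pairs (A ⇒* B via units): (R,U), (S,R), (S,U).
S: inherits non-unit rules of {R, S, U} → RSi | Ri | eU | ei | f.
R: inherits non-unit rules of {R, U} → RSi | Ri | ei.
U: inherits non-unit rules of {U} → Ri | ei.

S -> f | Ri | eU | ei | RSi; R -> Ri | ei | RSi; U -> Ri | ei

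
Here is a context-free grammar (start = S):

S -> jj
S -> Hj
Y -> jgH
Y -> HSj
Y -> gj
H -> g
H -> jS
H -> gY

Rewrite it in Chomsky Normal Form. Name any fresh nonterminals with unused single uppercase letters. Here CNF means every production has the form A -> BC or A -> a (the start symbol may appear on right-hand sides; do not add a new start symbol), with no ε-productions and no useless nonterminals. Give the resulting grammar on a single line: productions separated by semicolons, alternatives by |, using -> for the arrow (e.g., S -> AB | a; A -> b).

S -> BB | HB; A -> g; B -> j; C -> AH; D -> SB; H -> g | AY | BS; Y -> AB | BC | HD

No ε-productions.
No unit productions to eliminate.
TERM: introduce A -> g, B -> j and substitute in every rule of length ≥2.
BIN: Y -> BAH becomes Y -> BC, C -> AH; Y -> HSB becomes Y -> HD, D -> SB.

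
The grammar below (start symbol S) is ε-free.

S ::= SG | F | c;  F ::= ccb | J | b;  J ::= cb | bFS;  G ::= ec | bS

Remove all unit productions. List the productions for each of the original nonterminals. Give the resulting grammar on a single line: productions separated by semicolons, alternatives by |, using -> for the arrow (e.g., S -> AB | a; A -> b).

Unit productions: F->J, S->F.
Unit pairs (A ⇒* B via units): (F,J), (S,F), (S,J).
S: inherits non-unit rules of {F, J, S} → SG | b | bFS | c | cb | ccb.
F: inherits non-unit rules of {F, J} → b | bFS | cb | ccb.
G: inherits non-unit rules of {G} → bS | ec.
J: inherits non-unit rules of {J} → bFS | cb.

S -> b | c | SG | cb | bFS | ccb; F -> b | cb | bFS | ccb; G -> bS | ec; J -> cb | bFS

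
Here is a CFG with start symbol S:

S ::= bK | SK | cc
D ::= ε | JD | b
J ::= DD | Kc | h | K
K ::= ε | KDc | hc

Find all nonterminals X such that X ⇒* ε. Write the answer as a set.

Directly nullable (have an ε-rule): {D, K}.
J is nullable via J -> K (every symbol on the right is already known nullable).
Not nullable: S — each has a terminal in every rule's right-hand side or depends on a non-nullable symbol.

{D, J, K}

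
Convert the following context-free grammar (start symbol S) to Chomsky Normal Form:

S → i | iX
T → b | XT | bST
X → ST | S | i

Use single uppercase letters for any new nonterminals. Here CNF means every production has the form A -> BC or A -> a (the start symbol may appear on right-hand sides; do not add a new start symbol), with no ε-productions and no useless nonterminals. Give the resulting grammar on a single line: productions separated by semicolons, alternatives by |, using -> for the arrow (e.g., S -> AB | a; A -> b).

S -> i | AX; A -> i; B -> b; C -> ST; T -> b | BC | XT; X -> i | AX | ST

No ε-productions.
After unit-elimination: S -> i | iX; T -> b | XT | bST; X -> i | ST | iX.
TERM: introduce B -> b, A -> i and substitute in every rule of length ≥2.
BIN: T -> BST becomes T -> BC, C -> ST.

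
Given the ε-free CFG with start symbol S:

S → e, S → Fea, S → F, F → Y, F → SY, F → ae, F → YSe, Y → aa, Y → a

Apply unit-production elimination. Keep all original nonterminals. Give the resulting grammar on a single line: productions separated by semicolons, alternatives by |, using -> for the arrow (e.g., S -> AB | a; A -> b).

Unit productions: F->Y, S->F.
Unit pairs (A ⇒* B via units): (F,Y), (S,F), (S,Y).
S: inherits non-unit rules of {F, S, Y} → Fea | SY | YSe | a | aa | ae | e.
F: inherits non-unit rules of {F, Y} → SY | YSe | a | aa | ae.
Y: inherits non-unit rules of {Y} → a | aa.

S -> a | e | SY | aa | ae | Fea | YSe; F -> a | SY | aa | ae | YSe; Y -> a | aa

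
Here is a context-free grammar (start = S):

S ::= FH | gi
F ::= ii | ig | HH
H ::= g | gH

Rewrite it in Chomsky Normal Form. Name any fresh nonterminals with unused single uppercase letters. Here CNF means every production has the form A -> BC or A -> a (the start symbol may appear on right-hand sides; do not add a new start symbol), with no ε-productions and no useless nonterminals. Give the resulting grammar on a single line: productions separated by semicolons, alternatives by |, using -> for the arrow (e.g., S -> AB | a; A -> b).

S -> BA | FH; A -> i; B -> g; F -> AA | AB | HH; H -> g | BH

No ε-productions.
No unit productions to eliminate.
TERM: introduce B -> g, A -> i and substitute in every rule of length ≥2.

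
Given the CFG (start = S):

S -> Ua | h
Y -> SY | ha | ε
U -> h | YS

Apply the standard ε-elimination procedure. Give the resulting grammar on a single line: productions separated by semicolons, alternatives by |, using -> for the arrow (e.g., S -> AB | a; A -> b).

S -> h | Ua; U -> S | h | YS; Y -> S | SY | ha

Nullable set: {Y}.
U -> YS: Y nullable, giving S | YS.
Drop Y -> ε.
Y -> SY: Y nullable, giving S | SY.
Unchanged (no nullable symbols): S -> Ua; S -> h; U -> h; Y -> ha.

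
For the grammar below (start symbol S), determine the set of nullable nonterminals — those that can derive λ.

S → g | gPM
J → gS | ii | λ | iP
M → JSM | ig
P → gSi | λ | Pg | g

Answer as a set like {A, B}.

{J, P}

Directly nullable (have an ε-rule): {J, P}.
Not nullable: M, S — each has a terminal in every rule's right-hand side or depends on a non-nullable symbol.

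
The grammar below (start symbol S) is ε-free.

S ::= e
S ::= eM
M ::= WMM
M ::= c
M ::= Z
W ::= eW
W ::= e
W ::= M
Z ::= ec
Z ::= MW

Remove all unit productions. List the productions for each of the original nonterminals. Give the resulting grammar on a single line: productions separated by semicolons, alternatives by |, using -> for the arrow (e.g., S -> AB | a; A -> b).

Unit productions: M->Z, W->M.
Unit pairs (A ⇒* B via units): (M,Z), (W,M), (W,Z).
S: inherits non-unit rules of {S} → e | eM.
M: inherits non-unit rules of {M, Z} → MW | WMM | c | ec.
W: inherits non-unit rules of {M, W, Z} → MW | WMM | c | e | eW | ec.
Z: inherits non-unit rules of {Z} → MW | ec.

S -> e | eM; M -> c | MW | ec | WMM; W -> c | e | MW | eW | ec | WMM; Z -> MW | ec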